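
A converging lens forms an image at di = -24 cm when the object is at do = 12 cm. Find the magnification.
M = −di/do = 2 (upright image)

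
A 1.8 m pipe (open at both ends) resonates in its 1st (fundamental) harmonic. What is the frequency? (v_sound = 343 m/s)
fₙ = nv/(2L) = 95.28 Hz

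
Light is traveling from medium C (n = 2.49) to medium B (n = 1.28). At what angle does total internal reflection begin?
θc = arcsin(n₂/n₁) = 30.93°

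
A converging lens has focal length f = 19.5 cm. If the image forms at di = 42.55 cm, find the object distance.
1/do = 1/f − 1/di → do = 36 cm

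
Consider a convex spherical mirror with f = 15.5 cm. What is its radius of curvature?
R = 2|f| = 31 cm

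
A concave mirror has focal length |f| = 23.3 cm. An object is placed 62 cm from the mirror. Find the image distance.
f = +23.3 cm (concave); 1/di = 1/f − 1/do → di = 37.33 cm (real image, in front of mirror)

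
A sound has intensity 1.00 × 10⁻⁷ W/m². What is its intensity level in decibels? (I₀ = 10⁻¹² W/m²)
β = 10·log₁₀(I/I₀) = 50 dB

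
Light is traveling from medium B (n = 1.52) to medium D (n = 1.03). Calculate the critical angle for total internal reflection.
θc = arcsin(n₂/n₁) = 42.66°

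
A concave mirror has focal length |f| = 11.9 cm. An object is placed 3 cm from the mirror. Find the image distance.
f = +11.9 cm (concave); 1/di = 1/f − 1/do → di = -4.011 cm (virtual image, behind mirror)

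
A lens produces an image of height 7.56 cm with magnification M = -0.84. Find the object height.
ho = |hi|/|M| = 9 cm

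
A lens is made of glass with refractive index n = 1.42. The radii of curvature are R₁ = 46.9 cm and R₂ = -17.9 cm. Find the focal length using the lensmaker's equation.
1/f = (n − 1)(1/R₁ − 1/R₂) → f = 30.85 cm (converging lens)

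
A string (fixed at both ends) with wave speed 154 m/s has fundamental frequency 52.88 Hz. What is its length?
L = v/(2f₁) = 1.456 m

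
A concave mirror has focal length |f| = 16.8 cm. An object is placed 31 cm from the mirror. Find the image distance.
f = +16.8 cm (concave); 1/di = 1/f − 1/do → di = 36.68 cm (real image, in front of mirror)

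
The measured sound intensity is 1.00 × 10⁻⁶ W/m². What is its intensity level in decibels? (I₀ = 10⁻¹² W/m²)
β = 10·log₁₀(I/I₀) = 60 dB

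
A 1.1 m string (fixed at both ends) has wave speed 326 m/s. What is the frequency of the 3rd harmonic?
fₙ = nv/(2L) = 444.5 Hz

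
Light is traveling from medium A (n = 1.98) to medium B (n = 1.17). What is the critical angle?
θc = arcsin(n₂/n₁) = 36.22°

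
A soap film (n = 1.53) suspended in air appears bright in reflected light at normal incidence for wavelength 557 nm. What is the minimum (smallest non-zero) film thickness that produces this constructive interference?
2nt = (m − ½)λ with m = 1 → t = (m − ½)λ/(2n) = 91.01 nm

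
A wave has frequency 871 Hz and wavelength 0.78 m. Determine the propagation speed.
v = fλ = 679.4 m/s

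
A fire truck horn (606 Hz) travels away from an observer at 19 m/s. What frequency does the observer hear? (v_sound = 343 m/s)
f_obs = f·v/(v + v_s) = 574.2 Hz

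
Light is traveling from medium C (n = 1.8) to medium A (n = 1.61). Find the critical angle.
θc = arcsin(n₂/n₁) = 63.44°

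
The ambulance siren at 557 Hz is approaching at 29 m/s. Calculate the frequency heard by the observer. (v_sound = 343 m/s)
f_obs = f·v/(v − v_s) = 608.4 Hz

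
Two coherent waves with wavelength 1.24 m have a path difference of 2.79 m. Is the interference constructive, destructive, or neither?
neither (partial) — path difference = 2.25λ, neither a whole number of wavelengths nor an odd multiple of λ/2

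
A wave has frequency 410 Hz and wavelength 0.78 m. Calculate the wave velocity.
v = fλ = 319.8 m/s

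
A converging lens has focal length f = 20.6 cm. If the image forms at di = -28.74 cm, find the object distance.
1/do = 1/f − 1/di → do = 12 cm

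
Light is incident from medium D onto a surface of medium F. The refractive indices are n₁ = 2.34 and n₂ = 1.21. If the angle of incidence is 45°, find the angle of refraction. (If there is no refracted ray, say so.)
sin θ₂ = (n₁/n₂)·sin θ₁ = 1.367 > 1, so there is no refracted ray — the light undergoes total internal reflection.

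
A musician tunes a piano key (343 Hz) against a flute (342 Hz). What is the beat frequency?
1 Hz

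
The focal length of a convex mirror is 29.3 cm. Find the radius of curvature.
R = 2|f| = 58.6 cm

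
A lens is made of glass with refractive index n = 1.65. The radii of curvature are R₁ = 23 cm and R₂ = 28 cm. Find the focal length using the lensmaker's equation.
1/f = (n − 1)(1/R₁ − 1/R₂) → f = 198.2 cm (converging lens)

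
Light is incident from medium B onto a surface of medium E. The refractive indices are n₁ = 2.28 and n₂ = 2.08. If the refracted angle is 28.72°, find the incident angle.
sin θ₁ = (n₂/n₁)·sin θ₂ → θ₁ = 26°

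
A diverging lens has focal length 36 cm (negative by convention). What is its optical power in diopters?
P = 1/f = -2.778 D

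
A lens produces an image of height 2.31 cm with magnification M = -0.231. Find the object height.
ho = |hi|/|M| = 10 cm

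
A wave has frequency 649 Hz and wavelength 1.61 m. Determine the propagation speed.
v = fλ = 1045 m/s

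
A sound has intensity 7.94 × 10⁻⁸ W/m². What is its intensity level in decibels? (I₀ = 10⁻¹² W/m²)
β = 10·log₁₀(I/I₀) = 49 dB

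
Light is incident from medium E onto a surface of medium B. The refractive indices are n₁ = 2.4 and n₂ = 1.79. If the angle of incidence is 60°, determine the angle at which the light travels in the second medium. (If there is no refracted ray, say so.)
sin θ₂ = (n₁/n₂)·sin θ₁ = 1.161 > 1, so there is no refracted ray — the light undergoes total internal reflection.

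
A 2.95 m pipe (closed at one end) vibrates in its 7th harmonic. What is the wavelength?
λₙ = 4L/n = 1.686 m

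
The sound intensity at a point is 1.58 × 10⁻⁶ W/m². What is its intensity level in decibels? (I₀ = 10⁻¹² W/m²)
β = 10·log₁₀(I/I₀) = 61.99 dB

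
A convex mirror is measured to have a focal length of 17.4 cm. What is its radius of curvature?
R = 2|f| = 34.8 cm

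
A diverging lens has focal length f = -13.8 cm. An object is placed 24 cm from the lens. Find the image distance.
1/di = 1/f − 1/do → di = -8.762 cm (virtual image)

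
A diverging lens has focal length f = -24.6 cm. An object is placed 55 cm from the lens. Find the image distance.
1/di = 1/f − 1/do → di = -17 cm (virtual image)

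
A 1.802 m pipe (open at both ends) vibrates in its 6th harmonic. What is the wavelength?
λₙ = 2L/n = 0.6007 m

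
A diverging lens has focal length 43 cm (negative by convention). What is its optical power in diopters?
P = 1/f = -2.326 D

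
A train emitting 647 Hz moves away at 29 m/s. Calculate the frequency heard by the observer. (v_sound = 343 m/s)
f_obs = f·v/(v + v_s) = 596.6 Hz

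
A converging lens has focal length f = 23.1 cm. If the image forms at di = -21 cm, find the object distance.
1/do = 1/f − 1/di → do = 11 cm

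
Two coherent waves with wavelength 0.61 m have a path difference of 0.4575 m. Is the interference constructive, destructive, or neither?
neither (partial) — path difference = 0.75λ, neither a whole number of wavelengths nor an odd multiple of λ/2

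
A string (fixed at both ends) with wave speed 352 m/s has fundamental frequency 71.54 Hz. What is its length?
L = v/(2f₁) = 2.46 m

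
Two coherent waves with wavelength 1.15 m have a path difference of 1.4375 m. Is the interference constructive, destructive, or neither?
neither (partial) — path difference = 1.25λ, neither a whole number of wavelengths nor an odd multiple of λ/2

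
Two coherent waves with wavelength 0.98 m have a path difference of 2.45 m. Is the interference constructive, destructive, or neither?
destructive — path difference = 2.5λ, an odd multiple of λ/2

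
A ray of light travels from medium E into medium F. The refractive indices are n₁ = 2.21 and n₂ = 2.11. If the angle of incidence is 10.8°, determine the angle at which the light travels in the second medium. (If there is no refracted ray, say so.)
sin θ₂ = (n₁/n₂)·sin θ₁ = 0.1963 → θ₂ = 11.32°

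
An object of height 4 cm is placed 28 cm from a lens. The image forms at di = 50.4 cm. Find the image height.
hi = (-di/do) × ho = -7.2 cm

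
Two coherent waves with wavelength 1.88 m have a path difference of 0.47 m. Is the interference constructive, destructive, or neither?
neither (partial) — path difference = 0.25λ, neither a whole number of wavelengths nor an odd multiple of λ/2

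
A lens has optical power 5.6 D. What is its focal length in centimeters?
f = 1/P = 17.86 cm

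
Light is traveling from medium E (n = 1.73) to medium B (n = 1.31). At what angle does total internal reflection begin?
θc = arcsin(n₂/n₁) = 49.22°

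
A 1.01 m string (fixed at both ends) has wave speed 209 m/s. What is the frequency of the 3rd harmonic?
fₙ = nv/(2L) = 310.4 Hz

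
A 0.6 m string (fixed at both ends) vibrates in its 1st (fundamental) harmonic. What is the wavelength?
λₙ = 2L/n = 1.2 m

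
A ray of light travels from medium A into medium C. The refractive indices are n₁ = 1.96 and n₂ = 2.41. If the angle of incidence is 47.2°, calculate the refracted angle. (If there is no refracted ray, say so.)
sin θ₂ = (n₁/n₂)·sin θ₁ = 0.5967 → θ₂ = 36.64°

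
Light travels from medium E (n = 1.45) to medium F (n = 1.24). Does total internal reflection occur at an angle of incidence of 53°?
θc = arcsin(n₂/n₁) = 58.78°; 53° < θc, so no — the ray refracts.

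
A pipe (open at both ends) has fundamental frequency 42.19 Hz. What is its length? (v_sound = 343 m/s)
L = v/(2f₁) = 4.065 m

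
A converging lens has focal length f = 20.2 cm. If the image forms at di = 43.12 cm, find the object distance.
1/do = 1/f − 1/di → do = 38 cm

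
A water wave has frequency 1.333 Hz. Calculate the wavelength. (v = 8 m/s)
λ = v/f = 6.002 m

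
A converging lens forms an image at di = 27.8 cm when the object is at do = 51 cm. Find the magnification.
M = −di/do = -0.5451 (inverted image)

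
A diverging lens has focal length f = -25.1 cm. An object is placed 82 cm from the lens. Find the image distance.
1/di = 1/f − 1/do → di = -19.22 cm (virtual image)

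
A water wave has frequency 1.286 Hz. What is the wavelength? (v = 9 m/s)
λ = v/f = 6.998 m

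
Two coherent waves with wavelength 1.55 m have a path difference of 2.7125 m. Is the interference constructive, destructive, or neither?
neither (partial) — path difference = 1.75λ, neither a whole number of wavelengths nor an odd multiple of λ/2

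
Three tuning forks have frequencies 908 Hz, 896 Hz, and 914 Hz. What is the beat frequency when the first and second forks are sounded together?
12 Hz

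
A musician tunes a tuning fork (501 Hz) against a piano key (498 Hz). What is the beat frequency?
3 Hz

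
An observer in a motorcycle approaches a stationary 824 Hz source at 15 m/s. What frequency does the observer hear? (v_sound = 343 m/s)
f_obs = f·(v + v_o)/v = 860 Hz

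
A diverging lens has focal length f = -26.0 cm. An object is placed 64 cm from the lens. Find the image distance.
1/di = 1/f − 1/do → di = -18.49 cm (virtual image)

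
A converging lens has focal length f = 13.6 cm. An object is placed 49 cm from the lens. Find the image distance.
1/di = 1/f − 1/do → di = 18.82 cm (real image)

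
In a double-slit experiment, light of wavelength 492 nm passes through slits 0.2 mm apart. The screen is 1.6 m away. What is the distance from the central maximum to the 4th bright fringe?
y = mλL/d = 15.74 mm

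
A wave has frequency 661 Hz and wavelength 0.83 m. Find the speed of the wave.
v = fλ = 548.6 m/s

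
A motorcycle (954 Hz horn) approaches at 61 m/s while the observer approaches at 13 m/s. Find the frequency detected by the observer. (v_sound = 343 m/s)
f_obs = f·(v + v_o)/(v − v_s) = 1204 Hz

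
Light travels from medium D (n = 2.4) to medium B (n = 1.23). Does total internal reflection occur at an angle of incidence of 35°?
θc = arcsin(n₂/n₁) = 30.83°; 35° > θc, so yes — total internal reflection.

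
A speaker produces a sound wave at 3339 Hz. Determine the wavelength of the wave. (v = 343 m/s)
λ = v/f = 0.1027 m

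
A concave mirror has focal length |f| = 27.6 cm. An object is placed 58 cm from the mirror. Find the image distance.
f = +27.6 cm (concave); 1/di = 1/f − 1/do → di = 52.66 cm (real image, in front of mirror)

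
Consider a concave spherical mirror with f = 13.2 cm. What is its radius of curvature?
R = 2|f| = 26.4 cm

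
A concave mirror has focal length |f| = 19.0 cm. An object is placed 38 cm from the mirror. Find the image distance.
f = +19.0 cm (concave); 1/di = 1/f − 1/do → di = 38 cm (real image, in front of mirror)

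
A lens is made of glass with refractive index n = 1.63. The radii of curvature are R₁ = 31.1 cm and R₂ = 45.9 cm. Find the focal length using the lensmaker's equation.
1/f = (n − 1)(1/R₁ − 1/R₂) → f = 153.1 cm (converging lens)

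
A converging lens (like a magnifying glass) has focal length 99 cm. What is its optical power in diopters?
P = 1/f = 1.01 D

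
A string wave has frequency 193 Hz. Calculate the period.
T = 1/f = 0.005181 s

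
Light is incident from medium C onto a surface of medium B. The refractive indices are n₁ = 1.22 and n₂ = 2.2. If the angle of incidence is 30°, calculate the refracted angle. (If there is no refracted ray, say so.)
sin θ₂ = (n₁/n₂)·sin θ₁ = 0.2773 → θ₂ = 16.1°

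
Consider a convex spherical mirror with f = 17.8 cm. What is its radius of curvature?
R = 2|f| = 35.6 cm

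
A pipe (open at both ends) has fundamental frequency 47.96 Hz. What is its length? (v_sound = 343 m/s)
L = v/(2f₁) = 3.576 m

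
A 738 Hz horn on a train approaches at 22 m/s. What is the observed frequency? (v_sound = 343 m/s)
f_obs = f·v/(v − v_s) = 788.6 Hz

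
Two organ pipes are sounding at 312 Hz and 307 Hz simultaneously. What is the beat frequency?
5 Hz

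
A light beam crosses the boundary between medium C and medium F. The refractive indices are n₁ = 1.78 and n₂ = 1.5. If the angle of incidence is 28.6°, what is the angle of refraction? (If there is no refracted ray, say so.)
sin θ₂ = (n₁/n₂)·sin θ₁ = 0.568 → θ₂ = 34.61°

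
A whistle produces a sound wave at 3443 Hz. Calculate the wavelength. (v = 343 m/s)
λ = v/f = 0.09962 m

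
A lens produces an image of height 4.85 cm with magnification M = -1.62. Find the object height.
ho = |hi|/|M| = 2.994 cm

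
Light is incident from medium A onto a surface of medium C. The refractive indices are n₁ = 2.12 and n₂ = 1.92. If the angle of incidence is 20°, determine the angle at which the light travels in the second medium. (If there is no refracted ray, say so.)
sin θ₂ = (n₁/n₂)·sin θ₁ = 0.3776 → θ₂ = 22.19°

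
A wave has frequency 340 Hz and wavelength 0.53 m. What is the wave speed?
v = fλ = 180.2 m/s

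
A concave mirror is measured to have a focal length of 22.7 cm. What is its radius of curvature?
R = 2|f| = 45.4 cm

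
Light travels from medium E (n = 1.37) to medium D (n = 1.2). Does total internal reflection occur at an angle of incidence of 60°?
θc = arcsin(n₂/n₁) = 61.15°; 60° < θc, so no — the ray refracts.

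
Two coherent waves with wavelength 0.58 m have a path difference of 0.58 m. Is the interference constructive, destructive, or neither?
constructive — path difference = 1λ, a whole number of wavelengths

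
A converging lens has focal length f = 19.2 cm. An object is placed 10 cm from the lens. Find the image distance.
1/di = 1/f − 1/do → di = -20.87 cm (virtual image)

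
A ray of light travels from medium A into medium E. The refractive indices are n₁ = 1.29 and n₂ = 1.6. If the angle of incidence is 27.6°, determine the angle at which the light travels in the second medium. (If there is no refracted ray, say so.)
sin θ₂ = (n₁/n₂)·sin θ₁ = 0.3735 → θ₂ = 21.93°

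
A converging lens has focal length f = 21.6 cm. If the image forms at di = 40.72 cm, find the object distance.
1/do = 1/f − 1/di → do = 46 cm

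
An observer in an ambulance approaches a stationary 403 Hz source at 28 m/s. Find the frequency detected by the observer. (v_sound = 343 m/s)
f_obs = f·(v + v_o)/v = 435.9 Hz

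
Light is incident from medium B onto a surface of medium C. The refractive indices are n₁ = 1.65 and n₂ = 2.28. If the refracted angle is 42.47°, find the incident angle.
sin θ₁ = (n₂/n₁)·sin θ₂ → θ₁ = 68.91°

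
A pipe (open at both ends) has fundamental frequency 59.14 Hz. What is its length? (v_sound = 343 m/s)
L = v/(2f₁) = 2.9 m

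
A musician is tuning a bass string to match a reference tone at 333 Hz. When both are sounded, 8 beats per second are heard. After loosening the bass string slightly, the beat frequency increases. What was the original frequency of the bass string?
325 Hz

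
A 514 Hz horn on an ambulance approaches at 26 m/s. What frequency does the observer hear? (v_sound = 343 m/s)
f_obs = f·v/(v − v_s) = 556.2 Hz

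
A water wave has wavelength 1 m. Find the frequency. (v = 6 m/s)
f = v/λ = 6 Hz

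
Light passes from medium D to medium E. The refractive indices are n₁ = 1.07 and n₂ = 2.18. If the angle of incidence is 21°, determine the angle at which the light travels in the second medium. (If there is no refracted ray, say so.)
sin θ₂ = (n₁/n₂)·sin θ₁ = 0.1759 → θ₂ = 10.13°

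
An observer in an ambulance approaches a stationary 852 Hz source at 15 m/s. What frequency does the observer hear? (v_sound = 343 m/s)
f_obs = f·(v + v_o)/v = 889.3 Hz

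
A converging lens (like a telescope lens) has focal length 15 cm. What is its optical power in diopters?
P = 1/f = 6.667 D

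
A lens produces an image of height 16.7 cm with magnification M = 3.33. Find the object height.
ho = |hi|/|M| = 5.015 cm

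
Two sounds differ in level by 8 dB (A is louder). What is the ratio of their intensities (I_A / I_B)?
I_A/I_B = 10^(Δβ/10) = 6.31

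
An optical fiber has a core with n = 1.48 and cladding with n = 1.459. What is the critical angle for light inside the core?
θc = arcsin(n_cladding/n_core) = 80.34°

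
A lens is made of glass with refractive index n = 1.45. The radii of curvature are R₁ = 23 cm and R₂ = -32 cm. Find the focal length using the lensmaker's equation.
1/f = (n − 1)(1/R₁ − 1/R₂) → f = 29.74 cm (converging lens)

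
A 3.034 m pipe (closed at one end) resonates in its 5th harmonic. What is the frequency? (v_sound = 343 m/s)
fₙ = nv/(4L) = 141.3 Hz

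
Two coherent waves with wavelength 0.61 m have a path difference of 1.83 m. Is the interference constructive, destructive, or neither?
constructive — path difference = 3λ, a whole number of wavelengths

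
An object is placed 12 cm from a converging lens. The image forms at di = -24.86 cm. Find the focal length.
1/f = 1/do + 1/di → f = 23.2 cm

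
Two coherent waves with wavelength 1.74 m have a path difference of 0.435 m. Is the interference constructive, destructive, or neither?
neither (partial) — path difference = 0.25λ, neither a whole number of wavelengths nor an odd multiple of λ/2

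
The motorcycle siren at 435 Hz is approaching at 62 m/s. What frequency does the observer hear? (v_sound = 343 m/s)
f_obs = f·v/(v − v_s) = 531 Hz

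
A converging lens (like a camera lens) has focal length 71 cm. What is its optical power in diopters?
P = 1/f = 1.408 D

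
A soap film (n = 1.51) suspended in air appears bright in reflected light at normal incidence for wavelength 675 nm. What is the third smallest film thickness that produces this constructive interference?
2nt = (m − ½)λ with m = 3 → t = (m − ½)λ/(2n) = 558.8 nm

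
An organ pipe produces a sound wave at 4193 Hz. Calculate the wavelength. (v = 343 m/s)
λ = v/f = 0.0818 m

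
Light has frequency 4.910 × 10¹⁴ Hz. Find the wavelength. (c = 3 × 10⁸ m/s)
λ = c/f = 611 nm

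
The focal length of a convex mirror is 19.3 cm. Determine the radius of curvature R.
R = 2|f| = 38.6 cm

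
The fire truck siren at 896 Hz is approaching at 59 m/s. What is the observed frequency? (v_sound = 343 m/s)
f_obs = f·v/(v − v_s) = 1082 Hz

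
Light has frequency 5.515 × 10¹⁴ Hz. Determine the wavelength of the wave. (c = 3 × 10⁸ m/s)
λ = c/f = 544 nm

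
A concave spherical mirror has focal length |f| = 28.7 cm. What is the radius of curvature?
R = 2|f| = 57.4 cm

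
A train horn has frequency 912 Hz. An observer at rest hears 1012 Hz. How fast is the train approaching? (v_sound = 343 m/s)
v_s = v·(1 − f/f_obs) = 33.89 m/s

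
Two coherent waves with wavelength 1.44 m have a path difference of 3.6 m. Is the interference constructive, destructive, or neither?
destructive — path difference = 2.5λ, an odd multiple of λ/2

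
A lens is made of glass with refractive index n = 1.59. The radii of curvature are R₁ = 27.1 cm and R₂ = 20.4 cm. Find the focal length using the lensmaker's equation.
1/f = (n − 1)(1/R₁ − 1/R₂) → f = -139.9 cm (diverging lens)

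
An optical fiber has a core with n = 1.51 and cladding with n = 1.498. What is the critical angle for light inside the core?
θc = arcsin(n_cladding/n_core) = 82.77°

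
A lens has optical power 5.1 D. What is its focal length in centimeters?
f = 1/P = 19.61 cm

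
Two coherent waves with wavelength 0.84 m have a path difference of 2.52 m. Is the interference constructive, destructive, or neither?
constructive — path difference = 3λ, a whole number of wavelengths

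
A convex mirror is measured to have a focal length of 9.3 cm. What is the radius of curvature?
R = 2|f| = 18.6 cm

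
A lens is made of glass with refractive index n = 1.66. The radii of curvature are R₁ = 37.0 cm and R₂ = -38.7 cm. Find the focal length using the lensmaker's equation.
1/f = (n − 1)(1/R₁ − 1/R₂) → f = 28.66 cm (converging lens)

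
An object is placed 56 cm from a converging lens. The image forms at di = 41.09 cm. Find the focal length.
1/f = 1/do + 1/di → f = 23.7 cm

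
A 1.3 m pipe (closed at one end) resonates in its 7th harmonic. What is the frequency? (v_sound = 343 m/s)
fₙ = nv/(4L) = 461.7 Hz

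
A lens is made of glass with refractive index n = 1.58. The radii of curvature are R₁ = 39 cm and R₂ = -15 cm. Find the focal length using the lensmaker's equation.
1/f = (n − 1)(1/R₁ − 1/R₂) → f = 18.68 cm (converging lens)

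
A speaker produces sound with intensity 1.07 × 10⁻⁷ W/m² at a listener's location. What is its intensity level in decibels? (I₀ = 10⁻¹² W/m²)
β = 10·log₁₀(I/I₀) = 50.29 dB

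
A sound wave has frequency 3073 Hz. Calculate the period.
T = 1/f = 3.254 × 10⁻⁴ s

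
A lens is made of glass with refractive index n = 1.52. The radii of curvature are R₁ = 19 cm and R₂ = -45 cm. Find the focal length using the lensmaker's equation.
1/f = (n − 1)(1/R₁ − 1/R₂) → f = 25.69 cm (converging lens)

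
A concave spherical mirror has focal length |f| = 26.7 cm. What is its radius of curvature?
R = 2|f| = 53.4 cm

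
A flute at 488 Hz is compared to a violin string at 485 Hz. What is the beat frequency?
3 Hz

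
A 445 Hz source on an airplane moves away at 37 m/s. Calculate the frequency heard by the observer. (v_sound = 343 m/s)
f_obs = f·v/(v + v_s) = 401.7 Hz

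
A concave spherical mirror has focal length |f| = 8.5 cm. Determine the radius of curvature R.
R = 2|f| = 17 cm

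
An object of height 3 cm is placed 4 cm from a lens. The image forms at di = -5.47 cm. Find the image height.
hi = (-di/do) × ho = 4.103 cm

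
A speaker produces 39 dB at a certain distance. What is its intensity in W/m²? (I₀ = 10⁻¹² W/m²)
I = I₀·10^(β/10) = 7.94 × 10⁻⁹ W/m²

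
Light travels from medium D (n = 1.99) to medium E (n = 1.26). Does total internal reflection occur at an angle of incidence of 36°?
θc = arcsin(n₂/n₁) = 39.28°; 36° < θc, so no — the ray refracts.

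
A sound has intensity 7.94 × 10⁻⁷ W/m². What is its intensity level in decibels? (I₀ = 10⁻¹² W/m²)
β = 10·log₁₀(I/I₀) = 59 dB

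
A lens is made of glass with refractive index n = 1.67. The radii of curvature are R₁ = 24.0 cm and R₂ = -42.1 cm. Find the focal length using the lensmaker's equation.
1/f = (n − 1)(1/R₁ − 1/R₂) → f = 22.81 cm (converging lens)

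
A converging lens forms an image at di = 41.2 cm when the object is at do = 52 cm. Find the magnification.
M = −di/do = -0.7923 (inverted image)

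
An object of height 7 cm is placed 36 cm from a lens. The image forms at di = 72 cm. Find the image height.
hi = (-di/do) × ho = -14 cm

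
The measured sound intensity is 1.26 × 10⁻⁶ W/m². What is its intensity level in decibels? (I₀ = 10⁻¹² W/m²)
β = 10·log₁₀(I/I₀) = 61 dB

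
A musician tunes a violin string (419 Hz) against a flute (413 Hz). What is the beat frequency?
6 Hz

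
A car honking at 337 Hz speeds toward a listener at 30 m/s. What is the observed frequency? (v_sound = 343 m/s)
f_obs = f·v/(v − v_s) = 369.3 Hz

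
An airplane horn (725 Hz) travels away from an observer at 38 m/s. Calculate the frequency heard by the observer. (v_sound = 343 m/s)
f_obs = f·v/(v + v_s) = 652.7 Hz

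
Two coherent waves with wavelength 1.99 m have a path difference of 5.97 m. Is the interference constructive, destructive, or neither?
constructive — path difference = 3λ, a whole number of wavelengths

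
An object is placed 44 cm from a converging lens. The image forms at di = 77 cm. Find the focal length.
1/f = 1/do + 1/di → f = 28 cm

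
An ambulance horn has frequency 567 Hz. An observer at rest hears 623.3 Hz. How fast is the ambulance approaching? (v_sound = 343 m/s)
v_s = v·(1 − f/f_obs) = 30.98 m/s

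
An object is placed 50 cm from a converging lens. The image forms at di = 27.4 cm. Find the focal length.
1/f = 1/do + 1/di → f = 17.7 cm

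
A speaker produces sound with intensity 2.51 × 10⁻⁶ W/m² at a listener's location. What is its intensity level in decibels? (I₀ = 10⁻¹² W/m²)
β = 10·log₁₀(I/I₀) = 64 dB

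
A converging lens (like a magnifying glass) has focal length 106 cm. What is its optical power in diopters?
P = 1/f = 0.9434 D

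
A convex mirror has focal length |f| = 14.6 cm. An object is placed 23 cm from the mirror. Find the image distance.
f = −14.6 cm (convex); 1/di = 1/f − 1/do → di = -8.931 cm (virtual image, behind mirror)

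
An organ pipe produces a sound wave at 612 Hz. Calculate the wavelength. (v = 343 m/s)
λ = v/f = 0.5605 m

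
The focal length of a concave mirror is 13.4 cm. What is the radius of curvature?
R = 2|f| = 26.8 cm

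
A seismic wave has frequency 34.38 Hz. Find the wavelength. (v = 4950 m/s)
λ = v/f = 144 m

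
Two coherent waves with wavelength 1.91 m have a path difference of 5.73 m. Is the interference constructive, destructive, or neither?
constructive — path difference = 3λ, a whole number of wavelengths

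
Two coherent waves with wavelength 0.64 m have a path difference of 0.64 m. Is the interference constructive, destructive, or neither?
constructive — path difference = 1λ, a whole number of wavelengths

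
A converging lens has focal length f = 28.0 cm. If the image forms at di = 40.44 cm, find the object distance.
1/do = 1/f − 1/di → do = 91.02 cm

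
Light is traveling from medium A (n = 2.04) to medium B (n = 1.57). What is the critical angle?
θc = arcsin(n₂/n₁) = 50.32°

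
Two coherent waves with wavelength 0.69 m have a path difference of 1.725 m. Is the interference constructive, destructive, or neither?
destructive — path difference = 2.5λ, an odd multiple of λ/2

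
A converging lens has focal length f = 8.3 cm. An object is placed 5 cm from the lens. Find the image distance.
1/di = 1/f − 1/do → di = -12.58 cm (virtual image)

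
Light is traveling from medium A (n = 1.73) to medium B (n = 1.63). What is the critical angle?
θc = arcsin(n₂/n₁) = 70.42°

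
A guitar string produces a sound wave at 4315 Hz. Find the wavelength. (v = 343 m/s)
λ = v/f = 0.07949 m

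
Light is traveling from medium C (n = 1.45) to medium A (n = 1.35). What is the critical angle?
θc = arcsin(n₂/n₁) = 68.6°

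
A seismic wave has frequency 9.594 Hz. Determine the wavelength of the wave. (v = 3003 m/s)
λ = v/f = 313 m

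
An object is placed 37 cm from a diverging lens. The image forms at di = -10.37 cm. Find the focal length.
1/f = 1/do + 1/di → f = -14.41 cm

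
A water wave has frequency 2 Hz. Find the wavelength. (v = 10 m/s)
λ = v/f = 5 m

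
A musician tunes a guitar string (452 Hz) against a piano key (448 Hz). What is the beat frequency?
4 Hz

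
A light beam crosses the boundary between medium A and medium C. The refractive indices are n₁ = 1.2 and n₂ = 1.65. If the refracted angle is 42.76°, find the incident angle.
sin θ₁ = (n₂/n₁)·sin θ₂ → θ₁ = 68.99°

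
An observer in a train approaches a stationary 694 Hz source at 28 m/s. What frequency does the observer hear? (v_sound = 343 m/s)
f_obs = f·(v + v_o)/v = 750.7 Hz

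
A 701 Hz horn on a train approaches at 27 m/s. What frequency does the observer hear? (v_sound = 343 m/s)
f_obs = f·v/(v − v_s) = 760.9 Hz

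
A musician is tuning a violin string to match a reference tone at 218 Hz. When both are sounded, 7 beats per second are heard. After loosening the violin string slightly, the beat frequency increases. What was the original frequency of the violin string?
211 Hz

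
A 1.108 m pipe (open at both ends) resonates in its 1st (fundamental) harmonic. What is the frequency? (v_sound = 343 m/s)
fₙ = nv/(2L) = 154.8 Hz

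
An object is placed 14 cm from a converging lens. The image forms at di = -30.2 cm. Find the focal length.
1/f = 1/do + 1/di → f = 26.1 cm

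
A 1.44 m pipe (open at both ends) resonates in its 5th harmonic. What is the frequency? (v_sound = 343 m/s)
fₙ = nv/(2L) = 595.5 Hz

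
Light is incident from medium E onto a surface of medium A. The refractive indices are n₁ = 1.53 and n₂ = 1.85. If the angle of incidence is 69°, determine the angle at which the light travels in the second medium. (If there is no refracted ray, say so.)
sin θ₂ = (n₁/n₂)·sin θ₁ = 0.7721 → θ₂ = 50.54°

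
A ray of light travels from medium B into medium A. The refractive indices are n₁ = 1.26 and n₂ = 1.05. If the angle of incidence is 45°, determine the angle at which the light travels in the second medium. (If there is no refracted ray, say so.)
sin θ₂ = (n₁/n₂)·sin θ₁ = 0.8485 → θ₂ = 58.05°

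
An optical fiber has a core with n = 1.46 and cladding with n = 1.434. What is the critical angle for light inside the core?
θc = arcsin(n_cladding/n_core) = 79.17°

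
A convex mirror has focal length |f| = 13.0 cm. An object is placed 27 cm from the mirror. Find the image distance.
f = −13.0 cm (convex); 1/di = 1/f − 1/do → di = -8.775 cm (virtual image, behind mirror)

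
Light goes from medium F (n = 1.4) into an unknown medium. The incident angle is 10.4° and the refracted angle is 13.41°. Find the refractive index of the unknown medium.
n₂ = n₁·sin θ₁ / sin θ₂ = 1.09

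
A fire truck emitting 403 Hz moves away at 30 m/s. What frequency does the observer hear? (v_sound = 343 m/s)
f_obs = f·v/(v + v_s) = 370.6 Hz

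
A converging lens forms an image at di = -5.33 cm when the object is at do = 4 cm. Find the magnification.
M = −di/do = 1.333 (upright image)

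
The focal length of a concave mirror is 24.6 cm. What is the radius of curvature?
R = 2|f| = 49.2 cm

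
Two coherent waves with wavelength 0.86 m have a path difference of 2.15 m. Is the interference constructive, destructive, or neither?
destructive — path difference = 2.5λ, an odd multiple of λ/2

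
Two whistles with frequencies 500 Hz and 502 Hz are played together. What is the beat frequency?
2 Hz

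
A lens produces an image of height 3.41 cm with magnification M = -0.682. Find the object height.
ho = |hi|/|M| = 5 cm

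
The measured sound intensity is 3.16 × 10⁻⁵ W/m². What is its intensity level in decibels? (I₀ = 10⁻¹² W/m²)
β = 10·log₁₀(I/I₀) = 75 dB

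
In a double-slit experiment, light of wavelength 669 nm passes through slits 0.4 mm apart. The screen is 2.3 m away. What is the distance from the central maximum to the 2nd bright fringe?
y = mλL/d = 7.694 mm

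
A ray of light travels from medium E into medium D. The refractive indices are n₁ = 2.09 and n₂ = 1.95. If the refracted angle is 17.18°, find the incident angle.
sin θ₁ = (n₂/n₁)·sin θ₂ → θ₁ = 16°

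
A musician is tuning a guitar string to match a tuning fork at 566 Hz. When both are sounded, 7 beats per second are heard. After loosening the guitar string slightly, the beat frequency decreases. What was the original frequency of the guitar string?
573 Hz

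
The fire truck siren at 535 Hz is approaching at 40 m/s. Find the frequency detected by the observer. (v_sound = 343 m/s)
f_obs = f·v/(v − v_s) = 605.6 Hz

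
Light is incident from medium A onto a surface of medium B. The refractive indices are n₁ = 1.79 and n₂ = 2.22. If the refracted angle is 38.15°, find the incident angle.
sin θ₁ = (n₂/n₁)·sin θ₂ → θ₁ = 50.01°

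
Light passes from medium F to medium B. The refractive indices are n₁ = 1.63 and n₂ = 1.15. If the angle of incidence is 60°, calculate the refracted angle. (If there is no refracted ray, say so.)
sin θ₂ = (n₁/n₂)·sin θ₁ = 1.227 > 1, so there is no refracted ray — the light undergoes total internal reflection.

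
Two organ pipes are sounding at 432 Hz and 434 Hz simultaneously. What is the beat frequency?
2 Hz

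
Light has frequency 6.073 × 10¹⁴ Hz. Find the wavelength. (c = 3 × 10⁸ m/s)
λ = c/f = 494 nm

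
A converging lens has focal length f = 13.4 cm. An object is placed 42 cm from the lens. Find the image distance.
1/di = 1/f − 1/do → di = 19.68 cm (real image)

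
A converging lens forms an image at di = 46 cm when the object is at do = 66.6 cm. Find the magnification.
M = −di/do = -0.6907 (inverted image)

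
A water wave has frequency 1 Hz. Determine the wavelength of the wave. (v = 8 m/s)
λ = v/f = 8 m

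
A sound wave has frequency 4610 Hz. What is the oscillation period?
T = 1/f = 2.169 × 10⁻⁴ s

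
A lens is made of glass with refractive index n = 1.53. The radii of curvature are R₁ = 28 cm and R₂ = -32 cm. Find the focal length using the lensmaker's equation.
1/f = (n − 1)(1/R₁ − 1/R₂) → f = 28.18 cm (converging lens)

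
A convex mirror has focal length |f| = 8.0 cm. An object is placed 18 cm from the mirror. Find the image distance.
f = −8.0 cm (convex); 1/di = 1/f − 1/do → di = -5.538 cm (virtual image, behind mirror)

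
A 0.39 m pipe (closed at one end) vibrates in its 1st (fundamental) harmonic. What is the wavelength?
λₙ = 4L/n = 1.56 m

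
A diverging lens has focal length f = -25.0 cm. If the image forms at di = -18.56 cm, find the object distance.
1/do = 1/f − 1/di → do = 72.05 cm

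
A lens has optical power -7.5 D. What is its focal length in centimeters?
f = 1/P = -13.33 cm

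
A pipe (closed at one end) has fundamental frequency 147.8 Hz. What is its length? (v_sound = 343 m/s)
L = v/(4f₁) = 0.5802 m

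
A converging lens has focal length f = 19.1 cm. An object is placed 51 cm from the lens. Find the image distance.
1/di = 1/f − 1/do → di = 30.54 cm (real image)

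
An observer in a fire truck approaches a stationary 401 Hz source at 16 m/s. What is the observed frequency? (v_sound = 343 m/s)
f_obs = f·(v + v_o)/v = 419.7 Hz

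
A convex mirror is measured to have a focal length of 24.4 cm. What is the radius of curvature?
R = 2|f| = 48.8 cm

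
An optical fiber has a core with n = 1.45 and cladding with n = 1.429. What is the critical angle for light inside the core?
θc = arcsin(n_cladding/n_core) = 80.24°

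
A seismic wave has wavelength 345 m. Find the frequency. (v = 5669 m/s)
f = v/λ = 16.43 Hz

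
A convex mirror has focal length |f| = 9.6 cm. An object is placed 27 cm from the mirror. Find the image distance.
f = −9.6 cm (convex); 1/di = 1/f − 1/do → di = -7.082 cm (virtual image, behind mirror)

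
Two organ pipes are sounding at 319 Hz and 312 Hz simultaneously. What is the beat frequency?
7 Hz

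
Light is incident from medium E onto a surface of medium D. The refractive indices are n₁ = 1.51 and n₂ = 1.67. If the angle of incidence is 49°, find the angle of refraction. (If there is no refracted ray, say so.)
sin θ₂ = (n₁/n₂)·sin θ₁ = 0.6824 → θ₂ = 43.03°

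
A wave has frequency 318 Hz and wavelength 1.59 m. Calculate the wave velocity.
v = fλ = 505.6 m/s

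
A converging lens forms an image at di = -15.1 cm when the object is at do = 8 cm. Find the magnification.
M = −di/do = 1.887 (upright image)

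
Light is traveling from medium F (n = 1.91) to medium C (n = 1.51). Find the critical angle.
θc = arcsin(n₂/n₁) = 52.24°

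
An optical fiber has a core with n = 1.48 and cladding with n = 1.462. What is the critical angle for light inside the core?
θc = arcsin(n_cladding/n_core) = 81.05°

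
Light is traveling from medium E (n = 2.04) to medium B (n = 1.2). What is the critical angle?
θc = arcsin(n₂/n₁) = 36.03°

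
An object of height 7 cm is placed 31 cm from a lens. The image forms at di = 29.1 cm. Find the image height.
hi = (-di/do) × ho = -6.571 cm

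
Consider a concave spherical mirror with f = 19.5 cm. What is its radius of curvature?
R = 2|f| = 39 cm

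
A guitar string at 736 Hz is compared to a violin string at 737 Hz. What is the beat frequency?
1 Hz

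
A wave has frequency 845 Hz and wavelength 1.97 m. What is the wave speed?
v = fλ = 1665 m/s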